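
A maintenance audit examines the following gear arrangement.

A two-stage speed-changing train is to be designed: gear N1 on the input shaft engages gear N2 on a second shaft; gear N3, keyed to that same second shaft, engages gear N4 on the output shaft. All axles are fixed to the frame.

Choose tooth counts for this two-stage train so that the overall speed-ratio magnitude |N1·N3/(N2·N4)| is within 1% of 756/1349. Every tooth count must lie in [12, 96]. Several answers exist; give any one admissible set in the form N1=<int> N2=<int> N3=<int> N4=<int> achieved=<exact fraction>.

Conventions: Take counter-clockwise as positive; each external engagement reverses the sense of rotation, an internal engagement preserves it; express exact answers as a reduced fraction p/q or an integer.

2-stage fixed-axis compound train for ratio 756/1349
target = 756/1349 in lowest terms: an exact hit needs N1·N3 = k·756 and N2·N4 = k·1349 for one integer k, every count in [12, 96]; additionally prefer no 1:1 stage (N1 ≠ N2, N3 ≠ N4)
k = 1: N1·N3 = 756 = 12·63, N2·N4 = 1349 = 19·71
achieved = 12·63/(19·71) = 756/1349; |achieved − target| = 0 ≤ 189/33725 ✓

N1=12 N2=19 N3=63 N4=71 achieved=756/1349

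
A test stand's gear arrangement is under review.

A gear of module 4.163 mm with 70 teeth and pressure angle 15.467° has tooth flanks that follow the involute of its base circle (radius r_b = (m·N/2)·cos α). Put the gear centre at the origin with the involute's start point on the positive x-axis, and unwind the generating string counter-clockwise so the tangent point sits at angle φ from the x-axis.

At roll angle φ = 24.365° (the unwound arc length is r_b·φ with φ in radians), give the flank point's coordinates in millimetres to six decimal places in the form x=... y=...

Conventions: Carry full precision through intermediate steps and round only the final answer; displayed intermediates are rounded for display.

x=152.557196 y=3.535007

single-mesh involute tooth geometry (70T wheel at module 4.163)
pitch radius r_p = m·N/2 = 4.163·70/2 = 145.705000
base radius r_b = r_p·cos α = 145.705000·cos 15.467° = 140.428179
roll angle φ = 24.365° = 0.42524947 rad
x = r_b·(cos φ + φ·sin φ) = 152.557196
y = r_b·(sin φ − φ·cos φ) = 3.535007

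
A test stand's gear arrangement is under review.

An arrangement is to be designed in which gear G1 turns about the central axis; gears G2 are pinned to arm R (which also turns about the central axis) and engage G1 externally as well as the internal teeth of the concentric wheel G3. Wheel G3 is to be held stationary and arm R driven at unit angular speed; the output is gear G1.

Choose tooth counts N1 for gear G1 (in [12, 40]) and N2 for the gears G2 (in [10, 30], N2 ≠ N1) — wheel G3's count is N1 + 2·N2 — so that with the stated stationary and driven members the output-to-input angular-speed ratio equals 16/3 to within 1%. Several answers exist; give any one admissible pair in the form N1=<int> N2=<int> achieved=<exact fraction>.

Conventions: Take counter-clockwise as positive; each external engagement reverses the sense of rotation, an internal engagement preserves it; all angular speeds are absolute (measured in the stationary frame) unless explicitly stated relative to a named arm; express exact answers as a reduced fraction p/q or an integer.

planetary set to be sized for 16/3 (Willis relation)
Willis with ω_ring = 0: ω_sun/ω_arm = (N1+N3)/N1; set equal to 16/3  ⇒  N3/N1 = 16/3 − 1 = 13/3
N3 = N1 + 2·N2  ⇒  N2/N1 = (N3/N1 − 1)/2 = (13/3 − 1)/2 = 5/3
smallest multiple with N1 ≥ 12 and N2 ≥ 10: k = 4  ⇒  N1 = 4·3 = 12, N2 = 4·5 = 20 (N1 ≤ 40, N2 ≤ 30, N2 ≠ N1 ✓), N3 = 12 + 2·20 = 52
check: (N1+N3)/N1 with N1 = 12, N3 = 52 gives 16/3; |achieved − target| = 0 ≤ 4/75 ✓

N1=12 N2=20 achieved=16/3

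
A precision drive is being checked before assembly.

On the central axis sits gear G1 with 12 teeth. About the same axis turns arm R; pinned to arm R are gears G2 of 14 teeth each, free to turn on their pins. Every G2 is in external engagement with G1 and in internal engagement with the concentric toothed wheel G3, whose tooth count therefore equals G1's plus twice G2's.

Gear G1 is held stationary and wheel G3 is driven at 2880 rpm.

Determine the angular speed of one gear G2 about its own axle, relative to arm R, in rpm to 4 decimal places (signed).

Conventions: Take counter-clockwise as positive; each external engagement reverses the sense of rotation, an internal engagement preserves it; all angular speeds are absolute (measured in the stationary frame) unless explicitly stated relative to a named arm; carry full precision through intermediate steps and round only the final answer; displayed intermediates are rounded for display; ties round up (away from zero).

+1898.9011 rpm

class = planetary set [G3 = 12+2·14 = 40; Willis about the carrier]
normalise by the input: solve with ω_ring = 1, then scale by 2880 rpm
ring teeth: 12 + 2·14 = 40
12(ω_sun−ω_arm) = −40(ω_ring−ω_arm),  ω_sun = 0, ω_ring = 1
12(0−ω_arm) = −40(1−ω_arm)  ⇒  52·ω_arm = 40  ⇒  ω_arm = 10/13
sun–planet mesh: 12·(0−10/13) = −14·(ω_p−ω_arm)  ⇒  ω_p−ω_arm = 60/91
scale: ω_p−ω_arm = 60/91 × 2880 rpm = +1898.9011 rpm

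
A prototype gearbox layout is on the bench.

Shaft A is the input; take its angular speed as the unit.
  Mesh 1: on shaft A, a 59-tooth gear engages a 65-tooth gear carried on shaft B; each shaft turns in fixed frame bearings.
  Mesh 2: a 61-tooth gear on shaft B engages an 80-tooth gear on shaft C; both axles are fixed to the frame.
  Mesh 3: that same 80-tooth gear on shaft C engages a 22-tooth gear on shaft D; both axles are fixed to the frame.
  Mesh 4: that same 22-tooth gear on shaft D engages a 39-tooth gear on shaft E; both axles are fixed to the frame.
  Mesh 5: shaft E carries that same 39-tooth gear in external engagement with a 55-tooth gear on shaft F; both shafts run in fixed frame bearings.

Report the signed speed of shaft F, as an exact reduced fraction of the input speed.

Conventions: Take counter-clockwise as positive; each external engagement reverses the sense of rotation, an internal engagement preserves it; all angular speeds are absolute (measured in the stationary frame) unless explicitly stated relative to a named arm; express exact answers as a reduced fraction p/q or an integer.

5-mesh fixed-axis compound train (all bearings frame-fixed)
mesh 1 [59T→65T]: |ω|/ω_in = 1×59/65 = 59/65, sense flips to −
mesh 2 [61T→80T]: |ω|/ω_in = (59/65)×61/80 = 3599/5200, sense flips to +
mesh 3 [80T→22T]: |ω|/ω_in = (3599/5200)×80/22 = 3599/1430, sense flips to −
mesh 4 [22T→39T]: |ω|/ω_in = (3599/1430)×22/39 = 3599/2535, sense flips to +
mesh 5 [39T→55T]: |ω|/ω_in = (3599/2535)×39/55 = 3599/3575, sense flips to −
signed output speed (× input speed) = -3599/3575

-3599/3575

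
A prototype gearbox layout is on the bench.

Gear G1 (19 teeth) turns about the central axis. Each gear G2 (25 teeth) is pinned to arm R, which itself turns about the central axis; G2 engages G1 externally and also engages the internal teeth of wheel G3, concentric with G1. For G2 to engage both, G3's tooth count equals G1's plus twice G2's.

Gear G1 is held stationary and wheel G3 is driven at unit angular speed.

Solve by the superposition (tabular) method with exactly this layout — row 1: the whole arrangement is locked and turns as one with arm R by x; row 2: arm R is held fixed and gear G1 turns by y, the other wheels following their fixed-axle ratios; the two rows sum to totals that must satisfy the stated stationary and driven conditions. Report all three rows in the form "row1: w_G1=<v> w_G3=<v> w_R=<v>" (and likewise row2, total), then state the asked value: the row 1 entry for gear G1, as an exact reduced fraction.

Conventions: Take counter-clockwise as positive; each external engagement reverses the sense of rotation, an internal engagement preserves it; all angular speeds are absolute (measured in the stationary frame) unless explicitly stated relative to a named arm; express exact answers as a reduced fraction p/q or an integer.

row1: w_G1=69/88 w_G3=69/88 w_R=69/88
row2: w_G1=-69/88 w_G3=19/88 w_R=0
total: w_G1=0 w_G3=1 w_R=69/88
asked value: 69/88

class = planetary set [G3 = 19+2·25 = 69; Willis about the carrier]
row 1 — lock + rotate with arm: ω_sun = ω_ring = ω_arm = x
superposition row 2 [arm held]: sun y, ring −(19/69)·y, arm 0
boundary: total ω_sun = x + y = 0 and total ω_ring = x − (19/69)·y = 1  ⇒  y = -69/88, x = 69/88
row 2 ring = −(19/69)·(-69/88) = 19/88
totals (row 1 + row 2): sun 69/88 + (-69/88) = 0, ring 69/88 + 19/88 = 1, arm 69/88 + 0 = 69/88
asked cell (row1, sun) = 69/88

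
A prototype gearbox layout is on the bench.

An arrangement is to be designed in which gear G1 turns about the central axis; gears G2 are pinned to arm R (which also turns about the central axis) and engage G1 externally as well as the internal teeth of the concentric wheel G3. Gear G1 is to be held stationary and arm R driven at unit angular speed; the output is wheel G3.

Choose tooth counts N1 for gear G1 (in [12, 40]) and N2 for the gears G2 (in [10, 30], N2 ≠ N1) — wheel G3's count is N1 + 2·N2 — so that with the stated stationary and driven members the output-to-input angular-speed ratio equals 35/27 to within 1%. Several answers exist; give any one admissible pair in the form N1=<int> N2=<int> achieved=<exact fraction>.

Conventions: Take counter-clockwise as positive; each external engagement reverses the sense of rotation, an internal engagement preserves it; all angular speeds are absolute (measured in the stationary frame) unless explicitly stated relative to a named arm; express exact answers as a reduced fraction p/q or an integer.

N1=16 N2=19 achieved=35/27

planetary set to be sized for 35/27 (Willis relation)
Willis with ω_sun = 0: ω_ring/ω_arm = (N1+N3)/N3; set equal to 35/27  ⇒  N3/N1 = 1/(35/27 − 1) = 27/8
N3 = N1 + 2·N2  ⇒  N2/N1 = (N3/N1 − 1)/2 = (27/8 − 1)/2 = 19/16
smallest multiple with N1 ≥ 12 and N2 ≥ 10: k = 1  ⇒  N1 = 1·16 = 16, N2 = 1·19 = 19 (N1 ≤ 40, N2 ≤ 30, N2 ≠ N1 ✓), N3 = 16 + 2·19 = 54
check: (N1+N3)/N3 with N1 = 16, N3 = 54 gives 35/27; |achieved − target| = 0 ≤ 7/540 ✓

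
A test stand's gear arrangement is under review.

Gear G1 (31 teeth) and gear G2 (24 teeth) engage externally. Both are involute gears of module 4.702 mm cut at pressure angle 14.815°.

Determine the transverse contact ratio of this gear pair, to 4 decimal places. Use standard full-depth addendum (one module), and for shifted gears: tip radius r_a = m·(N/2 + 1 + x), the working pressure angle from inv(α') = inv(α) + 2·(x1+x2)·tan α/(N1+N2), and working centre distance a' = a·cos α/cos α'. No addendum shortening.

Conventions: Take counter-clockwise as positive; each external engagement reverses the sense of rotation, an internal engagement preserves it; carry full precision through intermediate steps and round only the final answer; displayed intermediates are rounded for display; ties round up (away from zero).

1.8905

class = single-mesh tooth geometry [involute pair 31T × 24T, m = 4.702]
base radii: r_b1 = 70.458179, r_b2 = 54.548268
tip radii: r_a1 = 77.583000, r_a2 = 61.126000
no profile shift: α' = α, a' = a
action lengths: √(r_a1²−r_b1²) = 32.477175, √(r_a2²−r_b2²) = 27.583951
base pitch p_b = π·m·cos α = 14.280703
CR = (32.477175 + 27.583951 − 129.305000·sin 14.81500°)/14.280703 = 1.890522
contact ratio ≈ 1.8905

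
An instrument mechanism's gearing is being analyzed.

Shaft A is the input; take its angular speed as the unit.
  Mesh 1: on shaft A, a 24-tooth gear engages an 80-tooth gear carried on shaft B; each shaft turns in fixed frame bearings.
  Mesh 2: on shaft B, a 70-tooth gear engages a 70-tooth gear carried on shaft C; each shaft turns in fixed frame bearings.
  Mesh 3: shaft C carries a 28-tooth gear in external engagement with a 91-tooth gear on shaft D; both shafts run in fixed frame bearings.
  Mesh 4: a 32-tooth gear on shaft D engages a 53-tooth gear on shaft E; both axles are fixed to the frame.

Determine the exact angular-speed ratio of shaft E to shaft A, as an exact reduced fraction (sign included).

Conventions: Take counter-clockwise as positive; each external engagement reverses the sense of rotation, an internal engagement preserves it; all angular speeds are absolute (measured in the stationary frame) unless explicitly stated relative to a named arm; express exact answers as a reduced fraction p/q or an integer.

class = fixed-axis compound train [4 meshes; 4 ratios multiply, 4 sense flips]
mesh 1 [24T→80T]: running ratio 3/10, sense −
mesh 2 [70T→70T]: running ratio 3/10, sense +
mesh 3 [28T→91T]: running ratio 6/65, sense −
mesh 4 [32T→53T]: running ratio 192/3445, sense +
ω_out/ω_in = 192/3445

192/3445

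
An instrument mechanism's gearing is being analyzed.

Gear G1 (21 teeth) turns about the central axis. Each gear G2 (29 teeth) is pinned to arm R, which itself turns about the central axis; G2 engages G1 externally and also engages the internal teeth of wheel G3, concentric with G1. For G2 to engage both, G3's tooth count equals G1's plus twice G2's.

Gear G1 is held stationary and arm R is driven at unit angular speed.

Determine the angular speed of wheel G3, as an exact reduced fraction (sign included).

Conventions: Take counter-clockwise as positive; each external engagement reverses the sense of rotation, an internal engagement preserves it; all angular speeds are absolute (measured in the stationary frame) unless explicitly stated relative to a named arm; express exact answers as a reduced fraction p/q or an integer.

100/79

planetary set (21T centre, 29T on arm, 79T internal) — Willis relation
ring teeth: 21 + 2·29 = 79
21(ω_sun−ω_arm) = −79(ω_ring−ω_arm),  ω_sun = 0, ω_arm = 1
ω_ring = 1 − (21/79)(0−1) = 100/79
exact speed ratio = 100/79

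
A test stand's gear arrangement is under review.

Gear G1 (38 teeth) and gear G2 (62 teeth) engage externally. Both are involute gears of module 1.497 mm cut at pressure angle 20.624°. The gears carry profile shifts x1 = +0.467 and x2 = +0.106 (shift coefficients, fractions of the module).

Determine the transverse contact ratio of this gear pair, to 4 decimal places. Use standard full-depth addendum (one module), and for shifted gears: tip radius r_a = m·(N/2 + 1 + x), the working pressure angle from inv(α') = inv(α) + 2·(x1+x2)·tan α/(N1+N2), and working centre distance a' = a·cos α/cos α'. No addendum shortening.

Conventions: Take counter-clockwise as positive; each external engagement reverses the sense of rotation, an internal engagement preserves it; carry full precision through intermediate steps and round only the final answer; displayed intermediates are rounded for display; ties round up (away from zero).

class = single-mesh tooth geometry [involute pair 38T × 62T, m = 1.497]
base radii: r_b1 = 26.620147, r_b2 = 43.432872
tip radii: r_a1 = 30.639099, r_a2 = 48.062682
inv(α') = inv(20.624°) + 2·(+0.467+0.106)·tan α/(38+62) = 0.02070973  ⇒  α' = 22.22762°
a' = a·cos α / cos α' = 74.8500·cos 20.624°/cos 22.22762° = 75.676677
action lengths: √(r_a1²−r_b1²) = 15.169778, √(r_a2²−r_b2²) = 20.581717
base pitch p_b = π·m·cos α = 4.401561
CR = (15.169778 + 20.581717 − 75.676677·sin 22.22762°)/4.401561 = 1.618515
contact ratio ≈ 1.6185

1.6185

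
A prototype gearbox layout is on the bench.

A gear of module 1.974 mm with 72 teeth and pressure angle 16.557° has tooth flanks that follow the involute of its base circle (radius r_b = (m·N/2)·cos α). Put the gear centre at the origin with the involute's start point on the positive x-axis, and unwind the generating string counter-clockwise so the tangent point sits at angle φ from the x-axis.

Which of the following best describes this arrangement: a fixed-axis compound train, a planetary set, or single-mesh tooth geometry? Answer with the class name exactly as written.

topology: single-mesh involute geometry — m = 1.974, N = 72
classification: single-mesh tooth geometry

single-mesh tooth geometry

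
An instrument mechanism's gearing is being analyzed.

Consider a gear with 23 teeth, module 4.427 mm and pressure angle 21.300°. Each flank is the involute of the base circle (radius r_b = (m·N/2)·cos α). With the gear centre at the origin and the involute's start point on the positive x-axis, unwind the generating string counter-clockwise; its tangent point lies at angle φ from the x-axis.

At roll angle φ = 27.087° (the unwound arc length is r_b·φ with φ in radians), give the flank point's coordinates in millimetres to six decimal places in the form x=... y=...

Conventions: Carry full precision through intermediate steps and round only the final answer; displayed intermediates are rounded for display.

x=52.440963 y=1.633561

topology: single-mesh involute geometry — m = 4.427, N = 23
pitch radius r_p = m·N/2 = 4.427·23/2 = 50.910500
base radius r_b = r_p·cos α = 50.910500·cos 21.300° = 47.432866
roll angle φ = 27.087° = 0.47275733 rad
x = r_b·(cos φ + φ·sin φ) = 52.440963
y = r_b·(sin φ − φ·cos φ) = 1.633561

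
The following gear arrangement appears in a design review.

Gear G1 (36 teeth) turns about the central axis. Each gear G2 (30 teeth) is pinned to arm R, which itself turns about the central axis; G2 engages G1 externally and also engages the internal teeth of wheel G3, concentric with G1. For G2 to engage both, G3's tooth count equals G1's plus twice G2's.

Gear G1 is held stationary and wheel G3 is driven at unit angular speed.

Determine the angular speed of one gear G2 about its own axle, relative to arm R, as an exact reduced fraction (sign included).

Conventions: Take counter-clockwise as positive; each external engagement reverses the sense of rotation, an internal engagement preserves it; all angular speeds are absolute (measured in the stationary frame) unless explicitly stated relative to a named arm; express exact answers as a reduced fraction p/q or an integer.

48/55

class = planetary set [G3 = 36+2·30 = 96; Willis about the carrier]
ring teeth: 36 + 2·30 = 96
36(ω_sun−ω_arm) = −96(ω_ring−ω_arm),  ω_sun = 0, ω_ring = 1
36(0−ω_arm) = −96(1−ω_arm)  ⇒  132·ω_arm = 96  ⇒  ω_arm = 8/11
sun–planet mesh: 36·(0−8/11) = −30·(ω_p−ω_arm)  ⇒  ω_p−ω_arm = 48/55
exact speed ratio = 48/55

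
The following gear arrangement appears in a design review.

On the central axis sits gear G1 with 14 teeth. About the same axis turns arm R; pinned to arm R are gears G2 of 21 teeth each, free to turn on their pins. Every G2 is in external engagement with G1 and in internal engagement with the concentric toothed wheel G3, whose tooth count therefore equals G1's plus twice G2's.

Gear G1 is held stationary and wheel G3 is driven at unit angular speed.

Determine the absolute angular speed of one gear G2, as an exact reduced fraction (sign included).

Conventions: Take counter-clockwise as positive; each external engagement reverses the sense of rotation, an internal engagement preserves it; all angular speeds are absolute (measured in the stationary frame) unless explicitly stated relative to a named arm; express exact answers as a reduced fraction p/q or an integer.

class = planetary set [G3 = 14+2·21 = 56; Willis about the carrier]
ring teeth: 14 + 2·21 = 56
14(ω_sun−ω_arm) = −56(ω_ring−ω_arm),  ω_sun = 0, ω_ring = 1
14(0−ω_arm) = −56(1−ω_arm)  ⇒  70·ω_arm = 56  ⇒  ω_arm = 4/5
sun–planet mesh: 14·(0−4/5) = −21·(ω_p−ω_arm)  ⇒  ω_p−ω_arm = 8/15
ω_p = 4/5 + 8/15 = 4/3
exact speed ratio = 4/3

4/3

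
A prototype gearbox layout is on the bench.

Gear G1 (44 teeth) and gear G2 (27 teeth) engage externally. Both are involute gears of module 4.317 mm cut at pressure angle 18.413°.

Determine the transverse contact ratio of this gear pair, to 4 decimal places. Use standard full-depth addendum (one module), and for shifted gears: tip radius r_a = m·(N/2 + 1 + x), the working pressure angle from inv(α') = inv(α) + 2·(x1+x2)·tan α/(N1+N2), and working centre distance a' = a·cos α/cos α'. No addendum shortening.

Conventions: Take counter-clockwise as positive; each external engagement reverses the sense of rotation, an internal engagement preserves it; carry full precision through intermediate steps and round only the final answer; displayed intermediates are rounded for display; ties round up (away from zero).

class = single-mesh tooth geometry [involute pair 44T × 27T, m = 4.317]
base radii: r_b1 = 90.111746, r_b2 = 55.295844
tip radii: r_a1 = 99.291000, r_a2 = 62.596500
no profile shift: α' = α, a' = a
action lengths: √(r_a1²−r_b1²) = 41.696234, √(r_a2²−r_b2²) = 29.337543
base pitch p_b = π·m·cos α = 12.867927
CR = (41.696234 + 29.337543 − 153.253500·sin 18.41300°)/12.867927 = 1.758361
contact ratio ≈ 1.7584

1.7584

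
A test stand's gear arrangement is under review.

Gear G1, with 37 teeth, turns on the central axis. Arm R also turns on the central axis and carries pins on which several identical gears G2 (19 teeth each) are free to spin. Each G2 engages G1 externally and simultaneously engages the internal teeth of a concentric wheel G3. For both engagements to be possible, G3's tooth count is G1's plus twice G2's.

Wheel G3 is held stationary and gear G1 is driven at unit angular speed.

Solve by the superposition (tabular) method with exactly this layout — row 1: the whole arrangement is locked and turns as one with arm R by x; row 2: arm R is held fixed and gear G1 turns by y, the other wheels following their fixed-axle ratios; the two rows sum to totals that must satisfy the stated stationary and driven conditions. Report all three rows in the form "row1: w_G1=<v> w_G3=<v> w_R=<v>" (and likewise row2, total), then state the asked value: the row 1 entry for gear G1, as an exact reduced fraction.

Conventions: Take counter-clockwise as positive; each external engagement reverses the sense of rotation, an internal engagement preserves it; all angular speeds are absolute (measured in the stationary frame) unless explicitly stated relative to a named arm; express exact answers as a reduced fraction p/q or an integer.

row1: w_G1=37/112 w_G3=37/112 w_R=37/112
row2: w_G1=75/112 w_G3=-37/112 w_R=0
total: w_G1=1 w_G3=0 w_R=37/112
asked value: 37/112

class = planetary set [G3 = 37+2·19 = 75; Willis about the carrier]
row 1: whole set turns with the arm by x
row 2: sun turns y, ring = −(37/75)·y, arm 0
boundary: total ω_ring = x − (37/75)·y = 0 and total ω_sun = x + y = 1  ⇒  y = 75/112, x = 37/112
row 2 ring = −(37/75)·75/112 = -37/112
totals (row 1 + row 2): sun 37/112 + 75/112 = 1, ring 37/112 + (-37/112) = 0, arm 37/112 + 0 = 37/112
asked cell (row1, sun) = 37/112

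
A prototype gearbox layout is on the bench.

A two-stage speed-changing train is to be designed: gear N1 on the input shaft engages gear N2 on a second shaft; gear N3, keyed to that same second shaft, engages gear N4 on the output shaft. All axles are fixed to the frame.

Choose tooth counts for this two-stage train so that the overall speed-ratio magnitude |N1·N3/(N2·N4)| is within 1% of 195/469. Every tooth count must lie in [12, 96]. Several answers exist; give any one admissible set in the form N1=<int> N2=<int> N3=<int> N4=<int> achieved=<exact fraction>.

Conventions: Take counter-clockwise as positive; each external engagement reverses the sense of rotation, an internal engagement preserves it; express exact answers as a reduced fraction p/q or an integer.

topology: fixed-axis compound train — 2 stages, target 195/469
target = 195/469 in lowest terms: an exact hit needs N1·N3 = k·195 and N2·N4 = k·469 for one integer k, every count in [12, 96]; additionally prefer no 1:1 stage (N1 ≠ N2, N3 ≠ N4)
k = 1: no 1:1-free in-range split of k·195 and k·469 into factor pairs; take k = 2
k = 2: N1·N3 = 390 = 13·30, N2·N4 = 938 = 14·67
achieved = 13·30/(14·67) = 195/469; |achieved − target| = 0 ≤ 39/9380 ✓

N1=13 N2=14 N3=30 N4=67 achieved=195/469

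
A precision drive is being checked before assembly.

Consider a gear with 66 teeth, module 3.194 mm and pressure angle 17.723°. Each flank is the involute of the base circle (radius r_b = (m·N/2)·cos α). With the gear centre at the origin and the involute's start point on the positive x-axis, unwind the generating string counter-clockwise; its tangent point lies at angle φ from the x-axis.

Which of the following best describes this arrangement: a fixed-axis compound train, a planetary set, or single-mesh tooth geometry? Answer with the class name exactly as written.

recognized (one wheel, involute flank): single-mesh tooth geometry, m = 3.194, N = 66
classification: single-mesh tooth geometry

single-mesh tooth geometry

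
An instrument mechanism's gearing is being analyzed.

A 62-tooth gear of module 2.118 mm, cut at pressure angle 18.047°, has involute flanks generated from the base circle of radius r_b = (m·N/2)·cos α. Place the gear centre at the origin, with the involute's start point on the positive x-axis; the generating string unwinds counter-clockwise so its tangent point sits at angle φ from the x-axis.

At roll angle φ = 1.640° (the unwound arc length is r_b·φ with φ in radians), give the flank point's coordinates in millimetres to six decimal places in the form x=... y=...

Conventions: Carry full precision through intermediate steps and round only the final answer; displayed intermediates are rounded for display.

single-mesh involute tooth geometry (62T wheel at module 2.118)
pitch radius r_p = m·N/2 = 2.118·62/2 = 65.658000
base radius r_b = r_p·cos α = 65.658000·cos 18.047° = 62.427804
roll angle φ = 1.640° = 0.02862340 rad
x = r_b·(cos φ + φ·sin φ) = 62.453372
y = r_b·(sin φ − φ·cos φ) = 0.000488

x=62.453372 y=0.000488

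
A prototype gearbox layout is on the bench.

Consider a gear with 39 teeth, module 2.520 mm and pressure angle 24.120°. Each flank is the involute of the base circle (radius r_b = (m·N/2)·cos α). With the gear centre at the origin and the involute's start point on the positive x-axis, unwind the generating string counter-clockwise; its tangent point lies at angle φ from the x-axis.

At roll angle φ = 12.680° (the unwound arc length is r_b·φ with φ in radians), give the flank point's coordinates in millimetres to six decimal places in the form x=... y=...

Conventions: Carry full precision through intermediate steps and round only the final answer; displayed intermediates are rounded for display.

recognized (one wheel, involute flank): single-mesh tooth geometry, m = 2.520, N = 39
pitch radius r_p = m·N/2 = 2.520·39/2 = 49.140000
base radius r_b = r_p·cos α = 49.140000·cos 24.120° = 44.849665
roll angle φ = 12.680° = 0.22130775 rad
x = r_b·(cos φ + φ·sin φ) = 45.934557
y = r_b·(sin φ − φ·cos φ) = 0.161250

x=45.934557 y=0.161250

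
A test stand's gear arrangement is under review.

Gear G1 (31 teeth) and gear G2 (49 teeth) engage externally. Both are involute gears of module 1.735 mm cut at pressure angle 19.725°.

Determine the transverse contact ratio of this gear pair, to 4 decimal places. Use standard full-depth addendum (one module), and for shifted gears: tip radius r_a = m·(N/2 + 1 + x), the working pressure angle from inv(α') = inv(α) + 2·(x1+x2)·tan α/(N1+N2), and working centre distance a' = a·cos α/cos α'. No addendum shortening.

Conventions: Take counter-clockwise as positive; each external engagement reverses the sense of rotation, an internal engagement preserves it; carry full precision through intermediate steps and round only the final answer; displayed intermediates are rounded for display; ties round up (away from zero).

1.7194

single-mesh involute tooth geometry (31T engaging 49T at module 1.735)
base radii: r_b1 = 25.314539, r_b2 = 40.013303
tip radii: r_a1 = 28.627500, r_a2 = 44.242500
no profile shift: α' = α, a' = a
action lengths: √(r_a1²−r_b1²) = 13.368167, √(r_a2²−r_b2²) = 18.876821
base pitch p_b = π·m·cos α = 5.130837
CR = (13.368167 + 18.876821 − 69.400000·sin 19.72500°)/5.130837 = 1.719421
contact ratio ≈ 1.7194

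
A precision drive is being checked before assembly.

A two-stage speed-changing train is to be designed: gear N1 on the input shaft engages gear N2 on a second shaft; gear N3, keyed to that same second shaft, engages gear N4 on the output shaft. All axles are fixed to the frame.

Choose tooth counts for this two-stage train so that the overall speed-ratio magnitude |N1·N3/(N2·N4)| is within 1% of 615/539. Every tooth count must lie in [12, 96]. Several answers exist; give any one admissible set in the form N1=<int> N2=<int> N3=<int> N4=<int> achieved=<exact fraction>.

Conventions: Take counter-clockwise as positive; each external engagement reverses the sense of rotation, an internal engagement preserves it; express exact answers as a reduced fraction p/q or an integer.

N1=15 N2=14 N3=82 N4=77 achieved=615/539

class = fixed-axis compound train [2-stage, 615/539 wanted]
target = 615/539 in lowest terms: an exact hit needs N1·N3 = k·615 and N2·N4 = k·539 for one integer k, every count in [12, 96]; additionally prefer no 1:1 stage (N1 ≠ N2, N3 ≠ N4)
k = 1: no 1:1-free in-range split of k·615 and k·539 into factor pairs; take k = 2
k = 2: N1·N3 = 1230 = 15·82, N2·N4 = 1078 = 14·77
achieved = 15·82/(14·77) = 615/539; |achieved − target| = 0 ≤ 123/10780 ✓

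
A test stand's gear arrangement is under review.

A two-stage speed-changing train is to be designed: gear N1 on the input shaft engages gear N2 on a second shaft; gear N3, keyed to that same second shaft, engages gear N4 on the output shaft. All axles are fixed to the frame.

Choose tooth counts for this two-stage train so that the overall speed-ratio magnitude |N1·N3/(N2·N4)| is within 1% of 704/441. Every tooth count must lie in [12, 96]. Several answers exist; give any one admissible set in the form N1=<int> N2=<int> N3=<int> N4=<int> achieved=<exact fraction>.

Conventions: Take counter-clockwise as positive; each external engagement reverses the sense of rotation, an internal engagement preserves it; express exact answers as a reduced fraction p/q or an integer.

topology: fixed-axis compound train — 2 stages, target 704/441
target = 704/441 in lowest terms: an exact hit needs N1·N3 = k·704 and N2·N4 = k·441 for one integer k, every count in [12, 96]; additionally prefer no 1:1 stage (N1 ≠ N2, N3 ≠ N4)
k = 1: N1·N3 = 704 = 16·44, N2·N4 = 441 = 21·21
achieved = 16·44/(21·21) = 704/441; |achieved − target| = 0 ≤ 176/11025 ✓

N1=16 N2=21 N3=44 N4=21 achieved=704/441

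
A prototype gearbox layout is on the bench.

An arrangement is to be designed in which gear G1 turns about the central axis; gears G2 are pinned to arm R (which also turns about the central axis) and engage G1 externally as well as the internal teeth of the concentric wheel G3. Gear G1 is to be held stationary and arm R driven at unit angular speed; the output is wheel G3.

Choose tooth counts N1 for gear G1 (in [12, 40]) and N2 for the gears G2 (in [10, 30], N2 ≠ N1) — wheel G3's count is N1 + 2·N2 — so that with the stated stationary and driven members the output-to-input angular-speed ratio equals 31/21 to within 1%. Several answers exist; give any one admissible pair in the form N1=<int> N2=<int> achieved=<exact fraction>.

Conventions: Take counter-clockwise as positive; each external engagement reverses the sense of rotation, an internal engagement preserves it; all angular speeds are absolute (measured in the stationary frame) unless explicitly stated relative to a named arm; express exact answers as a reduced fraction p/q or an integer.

N1=20 N2=11 achieved=31/21

planetary set to be sized for 31/21 (Willis relation)
Willis with ω_sun = 0: ω_ring/ω_arm = (N1+N3)/N3; set equal to 31/21  ⇒  N3/N1 = 1/(31/21 − 1) = 21/10
N3 = N1 + 2·N2  ⇒  N2/N1 = (N3/N1 − 1)/2 = (21/10 − 1)/2 = 11/20
smallest multiple with N1 ≥ 12 and N2 ≥ 10: k = 1  ⇒  N1 = 1·20 = 20, N2 = 1·11 = 11 (N1 ≤ 40, N2 ≤ 30, N2 ≠ N1 ✓), N3 = 20 + 2·11 = 42
check: (N1+N3)/N3 with N1 = 20, N3 = 42 gives 31/21; |achieved − target| = 0 ≤ 31/2100 ✓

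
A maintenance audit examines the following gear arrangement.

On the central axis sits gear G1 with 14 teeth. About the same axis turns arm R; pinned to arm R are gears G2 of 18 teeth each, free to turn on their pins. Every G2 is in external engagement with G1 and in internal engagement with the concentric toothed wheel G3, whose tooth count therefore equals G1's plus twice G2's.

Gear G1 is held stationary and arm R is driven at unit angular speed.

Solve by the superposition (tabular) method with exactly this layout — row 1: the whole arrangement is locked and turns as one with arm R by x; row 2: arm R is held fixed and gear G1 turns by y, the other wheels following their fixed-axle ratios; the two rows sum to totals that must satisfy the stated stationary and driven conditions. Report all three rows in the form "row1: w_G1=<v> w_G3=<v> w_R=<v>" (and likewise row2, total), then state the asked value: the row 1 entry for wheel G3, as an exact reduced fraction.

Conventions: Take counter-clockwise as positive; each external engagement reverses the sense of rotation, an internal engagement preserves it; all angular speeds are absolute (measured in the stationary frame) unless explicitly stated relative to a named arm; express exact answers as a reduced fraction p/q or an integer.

row1: w_G1=1 w_G3=1 w_R=1
row2: w_G1=-1 w_G3=7/25 w_R=0
total: w_G1=0 w_G3=32/25 w_R=1
asked value: 1

class = planetary set [G3 = 14+2·18 = 50; Willis about the carrier]
row 1 — lock + rotate with arm: ω_sun = ω_ring = ω_arm = x
row 2 (arm held, sun turns y): ω_ring = −(14/50)·y, ω_arm = 0
boundary: total ω_sun = x + y = 0 and total ω_arm = x = 1  ⇒  y = -1, x = 1
row 2 ring = −(14/50)·(-1) = 7/25
totals (row 1 + row 2): sun 1 + (-1) = 0, ring 1 + 7/25 = 32/25, arm 1 + 0 = 1
asked cell (row1, ring) = 1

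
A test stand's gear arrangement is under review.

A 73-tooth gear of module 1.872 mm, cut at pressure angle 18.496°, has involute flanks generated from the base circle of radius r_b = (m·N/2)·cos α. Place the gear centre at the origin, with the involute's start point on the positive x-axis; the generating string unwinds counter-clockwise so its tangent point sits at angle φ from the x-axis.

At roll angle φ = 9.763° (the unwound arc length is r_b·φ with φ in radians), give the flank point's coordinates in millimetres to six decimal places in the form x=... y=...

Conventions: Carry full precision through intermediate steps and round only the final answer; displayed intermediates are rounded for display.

x=65.732467 y=0.106553

single-mesh involute tooth geometry (73T wheel at module 1.872)
pitch radius r_p = m·N/2 = 1.872·73/2 = 68.328000
base radius r_b = r_p·cos α = 68.328000·cos 18.496° = 64.798572
roll angle φ = 9.763° = 0.17039649 rad
x = r_b·(cos φ + φ·sin φ) = 65.732467
y = r_b·(sin φ − φ·cos φ) = 0.106553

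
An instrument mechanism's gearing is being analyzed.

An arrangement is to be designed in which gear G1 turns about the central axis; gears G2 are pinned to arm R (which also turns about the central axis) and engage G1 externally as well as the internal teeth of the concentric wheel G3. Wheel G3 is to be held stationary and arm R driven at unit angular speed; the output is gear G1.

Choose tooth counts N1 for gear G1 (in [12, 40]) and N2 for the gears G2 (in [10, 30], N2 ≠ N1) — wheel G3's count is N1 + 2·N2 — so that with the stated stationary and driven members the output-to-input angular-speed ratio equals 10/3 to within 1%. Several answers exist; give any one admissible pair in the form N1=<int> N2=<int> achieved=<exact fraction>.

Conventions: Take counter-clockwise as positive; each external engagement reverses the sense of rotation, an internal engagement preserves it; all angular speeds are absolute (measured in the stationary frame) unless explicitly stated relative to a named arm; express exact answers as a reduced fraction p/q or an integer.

N1=15 N2=10 achieved=10/3

planetary set to be sized for 10/3 (Willis relation)
Willis with ω_ring = 0: ω_sun/ω_arm = (N1+N3)/N1; set equal to 10/3  ⇒  N3/N1 = 10/3 − 1 = 7/3
N3 = N1 + 2·N2  ⇒  N2/N1 = (N3/N1 − 1)/2 = (7/3 − 1)/2 = 2/3
smallest multiple with N1 ≥ 12 and N2 ≥ 10: k = 5  ⇒  N1 = 5·3 = 15, N2 = 5·2 = 10 (N1 ≤ 40, N2 ≤ 30, N2 ≠ N1 ✓), N3 = 15 + 2·10 = 35
check: (N1+N3)/N1 with N1 = 15, N3 = 35 gives 10/3; |achieved − target| = 0 ≤ 1/30 ✓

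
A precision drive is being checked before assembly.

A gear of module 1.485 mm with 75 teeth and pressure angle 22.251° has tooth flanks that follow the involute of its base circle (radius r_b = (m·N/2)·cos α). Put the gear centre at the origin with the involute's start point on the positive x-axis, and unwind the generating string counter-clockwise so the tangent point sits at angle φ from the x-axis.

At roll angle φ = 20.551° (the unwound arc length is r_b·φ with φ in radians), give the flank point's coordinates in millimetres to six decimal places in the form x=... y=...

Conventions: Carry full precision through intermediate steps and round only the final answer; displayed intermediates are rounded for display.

x=54.750230 y=0.782640

recognized (one wheel, involute flank): single-mesh tooth geometry, m = 1.485, N = 75
pitch radius r_p = m·N/2 = 1.485·75/2 = 55.687500
base radius r_b = r_p·cos α = 55.687500·cos 22.251° = 51.540669
roll angle φ = 20.551° = 0.35868261 rad
x = r_b·(cos φ + φ·sin φ) = 54.750230
y = r_b·(sin φ − φ·cos φ) = 0.782640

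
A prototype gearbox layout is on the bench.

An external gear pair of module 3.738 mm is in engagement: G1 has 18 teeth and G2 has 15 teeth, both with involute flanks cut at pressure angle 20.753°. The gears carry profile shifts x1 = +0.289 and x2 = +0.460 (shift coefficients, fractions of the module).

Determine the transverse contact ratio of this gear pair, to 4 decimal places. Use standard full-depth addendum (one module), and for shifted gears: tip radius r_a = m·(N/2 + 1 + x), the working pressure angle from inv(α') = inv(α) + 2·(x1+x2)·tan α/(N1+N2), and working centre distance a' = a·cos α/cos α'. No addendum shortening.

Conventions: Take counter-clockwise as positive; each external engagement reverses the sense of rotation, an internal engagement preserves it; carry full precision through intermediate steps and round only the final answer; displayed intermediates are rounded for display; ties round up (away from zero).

1.3520

recognized (one external pair, fixed centres): single-mesh tooth geometry, m = 3.738, N1 = 18, N2 = 15
base radii: r_b1 = 31.459195, r_b2 = 26.215996
tip radii: r_a1 = 38.460282, r_a2 = 33.492480
inv(α') = inv(20.753°) + 2·(+0.289+0.460)·tan α/(18+15) = 0.03391875  ⇒  α' = 25.99320°
a' = a·cos α / cos α' = 61.6770·cos 20.753°/cos 25.99320° = 64.165813
action lengths: √(r_a1²−r_b1²) = 22.124926, √(r_a2²−r_b2²) = 20.843891
base pitch p_b = π·m·cos α = 10.981331
CR = (22.124926 + 20.843891 − 64.165813·sin 25.99320°)/10.981331 = 1.352042
contact ratio ≈ 1.3520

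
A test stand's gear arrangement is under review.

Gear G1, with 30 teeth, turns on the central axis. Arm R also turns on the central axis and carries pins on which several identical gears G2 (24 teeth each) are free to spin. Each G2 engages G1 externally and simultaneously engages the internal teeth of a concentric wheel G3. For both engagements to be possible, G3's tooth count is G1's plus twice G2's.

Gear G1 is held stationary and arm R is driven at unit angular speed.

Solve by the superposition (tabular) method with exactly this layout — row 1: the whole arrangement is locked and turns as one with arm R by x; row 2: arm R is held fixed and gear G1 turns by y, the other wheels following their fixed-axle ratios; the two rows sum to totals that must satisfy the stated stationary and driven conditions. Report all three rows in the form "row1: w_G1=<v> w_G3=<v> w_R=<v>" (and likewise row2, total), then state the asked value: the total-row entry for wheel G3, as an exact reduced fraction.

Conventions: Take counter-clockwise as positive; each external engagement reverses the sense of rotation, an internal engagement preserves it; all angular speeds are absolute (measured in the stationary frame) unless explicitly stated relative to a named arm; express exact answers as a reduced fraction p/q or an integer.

topology: planetary set — G1 30T / G2 24T / G3 78T, arm = carrier (Willis)
row 1 — lock + rotate with arm: ω_sun = ω_ring = ω_arm = x
row 2: sun turns y, ring = −(30/78)·y, arm 0
boundary: total ω_sun = x + y = 0 and total ω_arm = x = 1  ⇒  y = -1, x = 1
row 2 ring = −(30/78)·(-1) = 5/13
totals (row 1 + row 2): sun 1 + (-1) = 0, ring 1 + 5/13 = 18/13, arm 1 + 0 = 1
asked cell (total, ring) = 18/13

row1: w_G1=1 w_G3=1 w_R=1
row2: w_G1=-1 w_G3=5/13 w_R=0
total: w_G1=0 w_G3=18/13 w_R=1
asked value: 18/13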